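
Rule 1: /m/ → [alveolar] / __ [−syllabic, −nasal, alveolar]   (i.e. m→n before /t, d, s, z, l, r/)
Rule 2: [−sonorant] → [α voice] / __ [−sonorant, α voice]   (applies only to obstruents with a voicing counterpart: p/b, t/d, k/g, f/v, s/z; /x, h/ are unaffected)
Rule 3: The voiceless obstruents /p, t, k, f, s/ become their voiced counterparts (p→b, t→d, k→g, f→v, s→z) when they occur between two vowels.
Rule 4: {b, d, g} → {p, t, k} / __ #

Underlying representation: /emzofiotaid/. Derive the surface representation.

Rule 1 (nasal place assimilation): /m/ precedes the alveolar consonant /z/, so it assimilates in place to [n]. /emzofiotaid/ → enzofiotaid.
Rule 2 (regressive voicing assimilation): no segment meets the environment; /enzofiotaid/ is unchanged.
Rule 3 (intervocalic voicing): /f/ is a voiceless obstruent between vowels /o/ and /i/, so it voices to [v]. /t/ is a voiceless obstruent between vowels /o/ and /a/, so it voices to [d]. /enzofiotaid/ → enzoviodaid.
Rule 4 (final devoicing): /d/ is a voiced stop in word-final position, so it devoices to [t]. /enzoviodaid/ → enzoviodait.

enzoviodait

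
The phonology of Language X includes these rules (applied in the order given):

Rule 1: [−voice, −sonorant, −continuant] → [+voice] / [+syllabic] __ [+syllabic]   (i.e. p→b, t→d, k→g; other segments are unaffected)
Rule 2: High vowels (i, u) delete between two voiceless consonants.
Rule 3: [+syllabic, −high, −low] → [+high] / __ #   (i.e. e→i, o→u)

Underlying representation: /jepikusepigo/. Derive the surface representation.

Rule 1 (intervocalic voicing): /p/ is a voiceless stop between vowels /e/ and /i/, so it voices to [b]. /k/ is a voiceless stop between vowels /i/ and /u/, so it voices to [g]. /p/ is a voiceless stop between vowels /e/ and /i/, so it voices to [b]. /jepikusepigo/ → jebigusebigo.
Rule 2 (high vowel syncope): no segment meets the environment; /jebigusebigo/ is unchanged.
Rule 3 (final vowel raising): /o/ is a mid vowel in word-final position, so it raises to [u]. /jebigusebigo/ → jebigusebigu.

jebigusebigu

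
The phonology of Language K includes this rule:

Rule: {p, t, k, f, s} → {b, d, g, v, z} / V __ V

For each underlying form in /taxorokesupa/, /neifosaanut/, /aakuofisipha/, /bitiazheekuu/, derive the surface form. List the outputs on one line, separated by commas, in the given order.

/taxorokesupa/: /k/ is a voiceless obstruent between vowels /o/ and /e/, so it voices to [g]. /s/ is a voiceless obstruent between vowels /e/ and /u/, so it voices to [z]. /p/ is a voiceless obstruent between vowels /u/ and /a/, so it voices to [b]. → [taxorogezuba].
/neifosaanut/: /f/ is a voiceless obstruent between vowels /i/ and /o/, so it voices to [v]. /s/ is a voiceless obstruent between vowels /o/ and /a/, so it voices to [z]. → [neivozaanut].
/aakuofisipha/: /k/ is a voiceless obstruent between vowels /a/ and /u/, so it voices to [g]. /f/ is a voiceless obstruent between vowels /o/ and /i/, so it voices to [v]. /s/ is a voiceless obstruent between vowels /i/ and /i/, so it voices to [z]. → [aaguovizipha].
/bitiazheekuu/: /t/ is a voiceless obstruent between vowels /i/ and /i/, so it voices to [d]. /k/ is a voiceless obstruent between vowels /e/ and /u/, so it voices to [g]. → [bidiazheeguu].

taxorogezuba, neivozaanut, aaguovizipha, bidiazheeguu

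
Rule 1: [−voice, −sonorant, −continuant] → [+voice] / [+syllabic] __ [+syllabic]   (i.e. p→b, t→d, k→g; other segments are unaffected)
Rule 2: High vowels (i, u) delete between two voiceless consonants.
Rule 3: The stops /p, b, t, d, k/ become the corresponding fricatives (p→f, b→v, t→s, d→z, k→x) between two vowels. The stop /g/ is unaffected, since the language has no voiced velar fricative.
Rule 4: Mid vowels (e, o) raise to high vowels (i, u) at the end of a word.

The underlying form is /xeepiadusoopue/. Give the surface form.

Rule 1 (intervocalic voicing): /p/ is a voiceless stop between vowels /e/ and /i/, so it voices to [b]. /p/ is a voiceless stop between vowels /o/ and /u/, so it voices to [b]. /xeepiadusoopue/ → xeebiadusoobue.
Rule 2 (high vowel syncope): no segment meets the environment; /xeebiadusoobue/ is unchanged.
Rule 3 (intervocalic spirantization): /b/ is a stop between vowels /e/ and /i/, so it spirantizes to the fricative [v]. /d/ is a stop between vowels /a/ and /u/, so it spirantizes to the fricative [z]. /b/ is a stop between vowels /o/ and /u/, so it spirantizes to the fricative [v]. /xeebiadusoobue/ → xeeviazusoovue.
Rule 4 (final vowel raising): /e/ is a mid vowel in word-final position, so it raises to [i]. /xeeviazusoovue/ → xeeviazusoovui.

xeeviazusoovui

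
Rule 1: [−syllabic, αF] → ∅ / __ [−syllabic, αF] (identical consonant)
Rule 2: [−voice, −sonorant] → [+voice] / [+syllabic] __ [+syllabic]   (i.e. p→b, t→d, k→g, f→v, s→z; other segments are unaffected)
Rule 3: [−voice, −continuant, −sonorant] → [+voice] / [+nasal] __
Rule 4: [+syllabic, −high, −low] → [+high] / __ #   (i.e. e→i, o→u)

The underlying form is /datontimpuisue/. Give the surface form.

dadondimbuizui

Rule 1 (degemination): no segment meets the environment; /datontimpuisue/ is unchanged.
Rule 2 (intervocalic voicing): /t/ is a voiceless obstruent between vowels /a/ and /o/, so it voices to [d]. /s/ is a voiceless obstruent between vowels /i/ and /u/, so it voices to [z]. /datontimpuisue/ → dadontimpuizue.
Rule 3 (post-nasal voicing): /t/ is a voiceless stop immediately after the nasal /n/, so it voices to [d]. /p/ is a voiceless stop immediately after the nasal /m/, so it voices to [b]. /dadontimpuizue/ → dadondimbuizue.
Rule 4 (final vowel raising): /e/ is a mid vowel in word-final position, so it raises to [i]. /dadondimbuizue/ → dadondimbuizui.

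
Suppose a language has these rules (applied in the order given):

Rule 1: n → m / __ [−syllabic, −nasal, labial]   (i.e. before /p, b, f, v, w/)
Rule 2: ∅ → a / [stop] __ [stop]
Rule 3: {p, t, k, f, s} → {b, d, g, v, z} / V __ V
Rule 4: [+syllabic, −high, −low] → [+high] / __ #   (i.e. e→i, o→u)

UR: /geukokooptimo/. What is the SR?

Rule 1 (nasal place assimilation): no segment meets the environment; /geukokooptimo/ is unchanged.
Rule 2 (stop-cluster a-epenthesis): /p/ and /t/ form a stop–stop cluster, so [a] is inserted between them. /geukokooptimo/ → geukokoopatimo.
Rule 3 (intervocalic voicing): /k/ is a voiceless obstruent between vowels /u/ and /o/, so it voices to [g]. /k/ is a voiceless obstruent between vowels /o/ and /o/, so it voices to [g]. /p/ is a voiceless obstruent between vowels /o/ and /a/, so it voices to [b]. /t/ is a voiceless obstruent between vowels /a/ and /i/, so it voices to [d]. /geukokoopatimo/ → geugogoobadimo.
Rule 4 (final vowel raising): /o/ is a mid vowel in word-final position, so it raises to [u]. /geugogoobadimo/ → geugogoobadimu.

geugogoobadimu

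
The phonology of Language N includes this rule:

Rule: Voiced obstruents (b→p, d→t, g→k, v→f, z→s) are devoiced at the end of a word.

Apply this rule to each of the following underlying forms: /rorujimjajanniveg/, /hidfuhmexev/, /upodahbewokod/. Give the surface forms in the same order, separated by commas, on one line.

rorujimjajannivek, hidfuhmexef, upodahbewokot

/rorujimjajanniveg/: /g/ is a voiced obstruent in word-final position, so it devoices to [k]. → [rorujimjajannivek].
/hidfuhmexev/: /v/ is a voiced obstruent in word-final position, so it devoices to [f]. → [hidfuhmexef].
/upodahbewokod/: /d/ is a voiced obstruent in word-final position, so it devoices to [t]. → [upodahbewokot].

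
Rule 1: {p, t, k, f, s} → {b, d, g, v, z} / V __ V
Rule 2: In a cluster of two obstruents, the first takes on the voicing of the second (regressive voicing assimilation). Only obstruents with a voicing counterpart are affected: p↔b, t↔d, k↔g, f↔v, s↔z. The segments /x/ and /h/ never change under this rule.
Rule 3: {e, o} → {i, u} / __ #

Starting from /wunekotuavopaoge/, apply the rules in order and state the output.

wunegoduavobaogi

Rule 1 (intervocalic voicing): /k/ is a voiceless obstruent between vowels /e/ and /o/, so it voices to [g]. /t/ is a voiceless obstruent between vowels /o/ and /u/, so it voices to [d]. /p/ is a voiceless obstruent between vowels /o/ and /a/, so it voices to [b]. /wunekotuavopaoge/ → wunegoduavobaoge.
Rule 2 (regressive voicing assimilation): no segment meets the environment; /wunegoduavobaoge/ is unchanged.
Rule 3 (final vowel raising): /e/ is a mid vowel in word-final position, so it raises to [i]. /wunegoduavobaoge/ → wunegoduavobaogi.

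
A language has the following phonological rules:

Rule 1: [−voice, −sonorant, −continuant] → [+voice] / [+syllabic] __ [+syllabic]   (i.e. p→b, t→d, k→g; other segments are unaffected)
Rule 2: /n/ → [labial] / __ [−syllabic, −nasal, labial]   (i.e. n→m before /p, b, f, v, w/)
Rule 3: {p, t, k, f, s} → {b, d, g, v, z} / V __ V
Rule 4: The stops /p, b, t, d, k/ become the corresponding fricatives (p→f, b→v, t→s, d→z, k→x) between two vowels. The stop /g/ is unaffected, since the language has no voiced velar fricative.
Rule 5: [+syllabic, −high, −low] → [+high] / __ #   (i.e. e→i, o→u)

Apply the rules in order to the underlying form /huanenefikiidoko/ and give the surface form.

huanenevigiizogu

Rule 1 (intervocalic voicing): /k/ is a voiceless stop between vowels /i/ and /i/, so it voices to [g]. /k/ is a voiceless stop between vowels /o/ and /o/, so it voices to [g]. /huanenefikiidoko/ → huanenefigiidogo.
Rule 2 (nasal place assimilation): no segment meets the environment; /huanenefigiidogo/ is unchanged.
Rule 3 (intervocalic voicing): /f/ is a voiceless obstruent between vowels /e/ and /i/, so it voices to [v]. /huanenefigiidogo/ → huanenevigiidogo.
Rule 4 (intervocalic spirantization): /d/ is a stop between vowels /i/ and /o/, so it spirantizes to the fricative [z]. /huanenevigiidogo/ → huanenevigiizogo.
Rule 5 (final vowel raising): /o/ is a mid vowel in word-final position, so it raises to [u]. /huanenevigiizogo/ → huanenevigiizogu.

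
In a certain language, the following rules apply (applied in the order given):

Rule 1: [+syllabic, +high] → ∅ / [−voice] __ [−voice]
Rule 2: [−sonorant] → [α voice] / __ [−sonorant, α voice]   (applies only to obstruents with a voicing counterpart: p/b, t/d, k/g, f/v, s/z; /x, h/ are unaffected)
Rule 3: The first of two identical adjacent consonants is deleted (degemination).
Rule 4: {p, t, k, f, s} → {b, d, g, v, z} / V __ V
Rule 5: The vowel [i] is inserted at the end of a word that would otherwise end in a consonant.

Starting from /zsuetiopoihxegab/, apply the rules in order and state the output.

suedioboihxegabi

Rule 1 (high vowel syncope): no segment meets the environment; /zsuetiopoihxegab/ is unchanged.
Rule 2 (regressive voicing assimilation): /z/ precedes the voiceless obstruent /s/, so it devoices to [s] by assimilation. /zsuetiopoihxegab/ → ssuetiopoihxegab.
Rule 3 (degemination): /ss/ is a geminate; the first /s/ deletes. /ssuetiopoihxegab/ → suetiopoihxegab.
Rule 4 (intervocalic voicing): /t/ is a voiceless obstruent between vowels /e/ and /i/, so it voices to [d]. /p/ is a voiceless obstruent between vowels /o/ and /o/, so it voices to [b]. /suetiopoihxegab/ → suedioboihxegab.
Rule 5 (final i-epenthesis): the form ends in the consonant /b/, so [i] is inserted word-finally. /suedioboihxegab/ → suedioboihxegabi.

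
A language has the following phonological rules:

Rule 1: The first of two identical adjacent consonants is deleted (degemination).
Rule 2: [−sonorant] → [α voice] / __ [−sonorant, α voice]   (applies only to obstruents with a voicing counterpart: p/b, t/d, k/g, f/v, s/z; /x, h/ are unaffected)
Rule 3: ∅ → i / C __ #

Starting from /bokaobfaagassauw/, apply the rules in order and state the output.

Rule 1 (degemination): /ss/ is a geminate; the first /s/ deletes. /bokaobfaagassauw/ → bokaobfaagasauw.
Rule 2 (regressive voicing assimilation): /b/ precedes the voiceless obstruent /f/, so it devoices to [p] by assimilation. /bokaobfaagasauw/ → bokaopfaagasauw.
Rule 3 (final i-epenthesis): the form ends in the consonant /w/, so [i] is inserted word-finally. /bokaopfaagasauw/ → bokaopfaagasauwi.

bokaopfaagasauwi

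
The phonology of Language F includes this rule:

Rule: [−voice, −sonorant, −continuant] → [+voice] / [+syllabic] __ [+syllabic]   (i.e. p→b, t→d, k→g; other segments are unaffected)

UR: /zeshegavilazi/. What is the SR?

No segment of /zeshegavilazi/ meets the structural description of the rule, so the form surfaces unchanged.

zeshegavilazi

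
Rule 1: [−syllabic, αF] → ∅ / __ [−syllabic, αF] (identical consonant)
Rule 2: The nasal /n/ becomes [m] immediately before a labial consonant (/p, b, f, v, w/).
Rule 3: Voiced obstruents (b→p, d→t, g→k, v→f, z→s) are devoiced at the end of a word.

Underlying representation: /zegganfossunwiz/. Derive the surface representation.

Rule 1 (degemination): /gg/ is a geminate; the first /g/ deletes. /ss/ is a geminate; the first /s/ deletes. /zegganfossunwiz/ → zeganfosunwiz.
Rule 2 (nasal place assimilation): /n/ precedes the labial consonant /f/, so it assimilates in place to [m]. /n/ precedes the labial consonant /w/, so it assimilates in place to [m]. /zeganfosunwiz/ → zegamfosumwiz.
Rule 3 (final devoicing): /z/ is a voiced obstruent in word-final position, so it devoices to [s]. /zegamfosumwiz/ → zegamfosumwis.

zegamfosumwis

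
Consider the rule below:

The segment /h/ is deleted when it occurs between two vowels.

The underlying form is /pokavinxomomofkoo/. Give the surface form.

pokavinxomomofkoo

No segment of /pokavinxomomofkoo/ meets the structural description of the rule, so the form surfaces unchanged.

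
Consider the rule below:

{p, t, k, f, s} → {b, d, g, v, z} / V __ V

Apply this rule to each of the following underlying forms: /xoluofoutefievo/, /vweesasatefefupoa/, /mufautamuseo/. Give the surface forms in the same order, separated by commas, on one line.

xoluovoudevievo, vweezazadevevuboa, muvaudamuzeo

/xoluofoutefievo/: /f/ is a voiceless obstruent between vowels /o/ and /o/, so it voices to [v]. /t/ is a voiceless obstruent between vowels /u/ and /e/, so it voices to [d]. /f/ is a voiceless obstruent between vowels /e/ and /i/, so it voices to [v]. → [xoluovoudevievo].
/vweesasatefefupoa/: /s/ is a voiceless obstruent between vowels /e/ and /a/, so it voices to [z]. /s/ is a voiceless obstruent between vowels /a/ and /a/, so it voices to [z]. /t/ is a voiceless obstruent between vowels /a/ and /e/, so it voices to [d]. /f/ is a voiceless obstruent between vowels /e/ and /e/, so it voices to [v]. /f/ is a voiceless obstruent between vowels /e/ and /u/, so it voices to [v]. /p/ is a voiceless obstruent between vowels /u/ and /o/, so it voices to [b]. → [vweezazadevevuboa].
/mufautamuseo/: /f/ is a voiceless obstruent between vowels /u/ and /a/, so it voices to [v]. /t/ is a voiceless obstruent between vowels /u/ and /a/, so it voices to [d]. /s/ is a voiceless obstruent between vowels /u/ and /e/, so it voices to [z]. → [muvaudamuzeo].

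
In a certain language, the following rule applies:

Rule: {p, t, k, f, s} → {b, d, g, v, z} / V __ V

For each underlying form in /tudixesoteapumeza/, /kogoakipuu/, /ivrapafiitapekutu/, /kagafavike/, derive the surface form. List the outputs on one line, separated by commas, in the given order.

tudixezodeabumeza, kogoagibuu, ivrabaviidabegudu, kagavavige

/tudixesoteapumeza/: /s/ is a voiceless obstruent between vowels /e/ and /o/, so it voices to [z]. /t/ is a voiceless obstruent between vowels /o/ and /e/, so it voices to [d]. /p/ is a voiceless obstruent between vowels /a/ and /u/, so it voices to [b]. → [tudixezodeabumeza].
/kogoakipuu/: /k/ is a voiceless obstruent between vowels /a/ and /i/, so it voices to [g]. /p/ is a voiceless obstruent between vowels /i/ and /u/, so it voices to [b]. → [kogoagibuu].
/ivrapafiitapekutu/: /p/ is a voiceless obstruent between vowels /a/ and /a/, so it voices to [b]. /f/ is a voiceless obstruent between vowels /a/ and /i/, so it voices to [v]. /t/ is a voiceless obstruent between vowels /i/ and /a/, so it voices to [d]. /p/ is a voiceless obstruent between vowels /a/ and /e/, so it voices to [b]. /k/ is a voiceless obstruent between vowels /e/ and /u/, so it voices to [g]. /t/ is a voiceless obstruent between vowels /u/ and /u/, so it voices to [d]. → [ivrabaviidabegudu].
/kagafavike/: /f/ is a voiceless obstruent between vowels /a/ and /a/, so it voices to [v]. /k/ is a voiceless obstruent between vowels /i/ and /e/, so it voices to [g]. → [kagavavige].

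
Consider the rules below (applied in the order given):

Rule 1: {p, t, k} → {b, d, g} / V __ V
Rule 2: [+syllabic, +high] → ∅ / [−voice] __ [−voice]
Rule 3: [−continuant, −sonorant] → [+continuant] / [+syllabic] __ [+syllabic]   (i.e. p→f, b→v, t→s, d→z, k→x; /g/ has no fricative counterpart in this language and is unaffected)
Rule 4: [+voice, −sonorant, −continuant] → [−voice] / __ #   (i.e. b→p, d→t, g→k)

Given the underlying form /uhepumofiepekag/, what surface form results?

Rule 1 (intervocalic voicing): /p/ is a voiceless stop between vowels /e/ and /u/, so it voices to [b]. /p/ is a voiceless stop between vowels /e/ and /e/, so it voices to [b]. /k/ is a voiceless stop between vowels /e/ and /a/, so it voices to [g]. /uhepumofiepekag/ → uhebumofiebegag.
Rule 2 (high vowel syncope): no segment meets the environment; /uhebumofiebegag/ is unchanged.
Rule 3 (intervocalic spirantization): /b/ is a stop between vowels /e/ and /u/, so it spirantizes to the fricative [v]. /b/ is a stop between vowels /e/ and /e/, so it spirantizes to the fricative [v]. /uhebumofiebegag/ → uhevumofievegag.
Rule 4 (final devoicing): /g/ is a voiced stop in word-final position, so it devoices to [k]. /uhevumofievegag/ → uhevumofievegak.

uhevumofievegak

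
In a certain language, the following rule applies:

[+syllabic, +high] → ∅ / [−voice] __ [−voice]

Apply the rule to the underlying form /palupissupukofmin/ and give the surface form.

/i/ is a high vowel flanked by voiceless consonants /p/ and /s/, so it deletes.
/u/ is a high vowel flanked by voiceless consonants /s/ and /p/, so it deletes.
/u/ is a high vowel flanked by voiceless consonants /p/ and /k/, so it deletes.
The other instances of /u/, /i/ do not occur in the required environment and remain unchanged.
Surface form: [palupsspkofmin].

palupsspkofmin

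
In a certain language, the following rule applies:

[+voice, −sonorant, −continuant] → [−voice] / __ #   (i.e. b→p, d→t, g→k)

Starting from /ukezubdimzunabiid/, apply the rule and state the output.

Scanning /ukezubdimzunabiid/: /b/ at position 6 is not in the conditioning environment; /d/ at position 7 is not in the conditioning environment; /b/ at position 14 is not in the conditioning environment; /d/ is a voiced stop in word-final position, so it devoices to [t].
Result: [ukezubdimzunabiit].

ukezubdimzunabiit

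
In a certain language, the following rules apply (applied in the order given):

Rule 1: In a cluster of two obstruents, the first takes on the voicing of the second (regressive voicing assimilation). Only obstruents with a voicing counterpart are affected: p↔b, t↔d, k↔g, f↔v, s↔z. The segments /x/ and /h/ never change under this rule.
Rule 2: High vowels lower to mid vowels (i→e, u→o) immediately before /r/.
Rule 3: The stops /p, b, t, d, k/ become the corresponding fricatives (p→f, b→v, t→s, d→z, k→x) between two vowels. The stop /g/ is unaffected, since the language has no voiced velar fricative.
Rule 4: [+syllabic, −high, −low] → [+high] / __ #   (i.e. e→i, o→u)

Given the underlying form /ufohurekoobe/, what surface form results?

Rule 1 (regressive voicing assimilation): no segment meets the environment; /ufohurekoobe/ is unchanged.
Rule 2 (pre-rhotic lowering): /u/ is a high vowel immediately before /r/, so it lowers to [o]. /ufohurekoobe/ → ufohorekoobe.
Rule 3 (intervocalic spirantization): /k/ is a stop between vowels /e/ and /o/, so it spirantizes to the fricative [x]. /b/ is a stop between vowels /o/ and /e/, so it spirantizes to the fricative [v]. /ufohorekoobe/ → ufohorexoove.
Rule 4 (final vowel raising): /e/ is a mid vowel in word-final position, so it raises to [i]. /ufohorexoove/ → ufohorexoovi.

ufohorexoovi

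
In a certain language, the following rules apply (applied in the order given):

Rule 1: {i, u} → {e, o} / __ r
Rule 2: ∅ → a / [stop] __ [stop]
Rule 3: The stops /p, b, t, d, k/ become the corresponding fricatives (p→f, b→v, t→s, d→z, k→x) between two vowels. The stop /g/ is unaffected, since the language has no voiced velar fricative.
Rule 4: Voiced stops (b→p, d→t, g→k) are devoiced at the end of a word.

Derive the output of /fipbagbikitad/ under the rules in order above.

Rule 1 (pre-rhotic lowering): no segment meets the environment; /fipbagbikitad/ is unchanged.
Rule 2 (stop-cluster a-epenthesis): /p/ and /b/ form a stop–stop cluster, so [a] is inserted between them. /g/ and /b/ form a stop–stop cluster, so [a] is inserted between them. /fipbagbikitad/ → fipabagabikitad.
Rule 3 (intervocalic spirantization): /p/ is a stop between vowels /i/ and /a/, so it spirantizes to the fricative [f]. /b/ is a stop between vowels /a/ and /a/, so it spirantizes to the fricative [v]. /b/ is a stop between vowels /a/ and /i/, so it spirantizes to the fricative [v]. /k/ is a stop between vowels /i/ and /i/, so it spirantizes to the fricative [x]. /t/ is a stop between vowels /i/ and /a/, so it spirantizes to the fricative [s]. /fipabagabikitad/ → fifavagavixisad.
Rule 4 (final devoicing): /d/ is a voiced stop in word-final position, so it devoices to [t]. /fifavagavixisad/ → fifavagavixisat.

fifavagavixisat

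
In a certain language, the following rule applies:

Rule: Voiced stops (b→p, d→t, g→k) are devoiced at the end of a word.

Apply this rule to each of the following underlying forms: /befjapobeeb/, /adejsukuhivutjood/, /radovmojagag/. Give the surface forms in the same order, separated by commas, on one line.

/befjapobeeb/: /b/ is a voiced stop in word-final position, so it devoices to [p]. → [befjapobeep].
/adejsukuhivutjood/: /d/ is a voiced stop in word-final position, so it devoices to [t]. → [adejsukuhivutjoot].
/radovmojagag/: /g/ is a voiced stop in word-final position, so it devoices to [k]. → [radovmojagak].

befjapobeep, adejsukuhivutjoot, radovmojagak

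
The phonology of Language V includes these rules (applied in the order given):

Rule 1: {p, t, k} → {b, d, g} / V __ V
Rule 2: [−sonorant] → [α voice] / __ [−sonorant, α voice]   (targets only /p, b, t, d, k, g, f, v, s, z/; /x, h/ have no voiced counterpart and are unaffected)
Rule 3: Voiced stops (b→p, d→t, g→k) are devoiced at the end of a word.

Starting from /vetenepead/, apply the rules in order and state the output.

Rule 1 (intervocalic voicing): /t/ is a voiceless stop between vowels /e/ and /e/, so it voices to [d]. /p/ is a voiceless stop between vowels /e/ and /e/, so it voices to [b]. /vetenepead/ → vedenebead.
Rule 2 (regressive voicing assimilation): no segment meets the environment; /vedenebead/ is unchanged.
Rule 3 (final devoicing): /d/ is a voiced stop in word-final position, so it devoices to [t]. /vedenebead/ → vedenebeat.

vedenebeat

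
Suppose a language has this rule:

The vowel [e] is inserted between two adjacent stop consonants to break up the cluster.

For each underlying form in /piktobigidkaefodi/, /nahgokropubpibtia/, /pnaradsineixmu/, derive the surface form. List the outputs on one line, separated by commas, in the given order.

/piktobigidkaefodi/: /k/ and /t/ form a stop–stop cluster, so [e] is inserted between them. /d/ and /k/ form a stop–stop cluster, so [e] is inserted between them. → [piketobigidekaefodi].
/nahgokropubpibtia/: /b/ and /p/ form a stop–stop cluster, so [e] is inserted between them. /b/ and /t/ form a stop–stop cluster, so [e] is inserted between them. → [nahgokropubepibetia].
/pnaradsineixmu/: the rule's environment is not met; surfaces unchanged as [pnaradsineixmu].

piketobigidekaefodi, nahgokropubepibetia, pnaradsineixmu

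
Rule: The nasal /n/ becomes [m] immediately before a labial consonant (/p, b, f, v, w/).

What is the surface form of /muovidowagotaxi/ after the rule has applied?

No segment of /muovidowagotaxi/ meets the structural description of the rule, so the form surfaces unchanged.

muovidowagotaxi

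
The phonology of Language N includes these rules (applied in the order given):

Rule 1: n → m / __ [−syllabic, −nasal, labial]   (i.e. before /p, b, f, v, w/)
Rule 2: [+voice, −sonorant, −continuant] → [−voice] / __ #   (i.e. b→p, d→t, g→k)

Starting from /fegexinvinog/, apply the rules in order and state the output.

fegeximvinok

Rule 1 (nasal place assimilation): /n/ precedes the labial consonant /v/, so it assimilates in place to [m]. /fegexinvinog/ → fegeximvinog.
Rule 2 (final devoicing): /g/ is a voiced stop in word-final position, so it devoices to [k]. /fegeximvinog/ → fegeximvinok.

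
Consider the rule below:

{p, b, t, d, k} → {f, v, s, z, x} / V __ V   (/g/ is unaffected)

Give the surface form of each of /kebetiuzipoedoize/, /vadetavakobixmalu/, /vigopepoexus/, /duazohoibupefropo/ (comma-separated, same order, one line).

kevesiuzifoezoize, vazesavaxovixmalu, vigofefoexus, duazohoivufefrofo

/kebetiuzipoedoize/: /b/ is a stop between vowels /e/ and /e/, so it spirantizes to the fricative [v]. /t/ is a stop between vowels /e/ and /i/, so it spirantizes to the fricative [s]. /p/ is a stop between vowels /i/ and /o/, so it spirantizes to the fricative [f]. /d/ is a stop between vowels /e/ and /o/, so it spirantizes to the fricative [z]. → [kevesiuzifoezoize].
/vadetavakobixmalu/: /d/ is a stop between vowels /a/ and /e/, so it spirantizes to the fricative [z]. /t/ is a stop between vowels /e/ and /a/, so it spirantizes to the fricative [s]. /k/ is a stop between vowels /a/ and /o/, so it spirantizes to the fricative [x]. /b/ is a stop between vowels /o/ and /i/, so it spirantizes to the fricative [v]. → [vazesavaxovixmalu].
/vigopepoexus/: /p/ is a stop between vowels /o/ and /e/, so it spirantizes to the fricative [f]. /p/ is a stop between vowels /e/ and /o/, so it spirantizes to the fricative [f]. → [vigofefoexus].
/duazohoibupefropo/: /b/ is a stop between vowels /i/ and /u/, so it spirantizes to the fricative [v]. /p/ is a stop between vowels /u/ and /e/, so it spirantizes to the fricative [f]. /p/ is a stop between vowels /o/ and /o/, so it spirantizes to the fricative [f]. → [duazohoivufefrofo].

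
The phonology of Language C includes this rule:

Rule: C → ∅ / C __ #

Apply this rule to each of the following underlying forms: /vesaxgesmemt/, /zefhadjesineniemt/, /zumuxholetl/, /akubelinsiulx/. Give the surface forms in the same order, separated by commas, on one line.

/vesaxgesmemt/: /t/ is the second consonant of a word-final cluster /mt/, so it deletes. → [vesaxgesmem].
/zefhadjesineniemt/: /t/ is the second consonant of a word-final cluster /mt/, so it deletes. → [zefhadjesineniem].
/zumuxholetl/: /l/ is the second consonant of a word-final cluster /tl/, so it deletes. → [zumuxholet].
/akubelinsiulx/: /x/ is the second consonant of a word-final cluster /lx/, so it deletes. → [akubelinsiul].

vesaxgesmem, zefhadjesineniem, zumuxholet, akubelinsiul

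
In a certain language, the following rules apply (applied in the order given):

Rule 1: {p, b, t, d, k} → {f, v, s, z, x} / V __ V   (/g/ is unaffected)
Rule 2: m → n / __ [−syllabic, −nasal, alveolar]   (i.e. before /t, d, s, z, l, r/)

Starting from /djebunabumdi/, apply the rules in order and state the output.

djevunavundi

Rule 1 (intervocalic spirantization): /b/ is a stop between vowels /e/ and /u/, so it spirantizes to the fricative [v]. /b/ is a stop between vowels /a/ and /u/, so it spirantizes to the fricative [v]. /djebunabumdi/ → djevunavumdi.
Rule 2 (nasal place assimilation): /m/ precedes the alveolar consonant /d/, so it assimilates in place to [n]. /djevunavumdi/ → djevunavundi.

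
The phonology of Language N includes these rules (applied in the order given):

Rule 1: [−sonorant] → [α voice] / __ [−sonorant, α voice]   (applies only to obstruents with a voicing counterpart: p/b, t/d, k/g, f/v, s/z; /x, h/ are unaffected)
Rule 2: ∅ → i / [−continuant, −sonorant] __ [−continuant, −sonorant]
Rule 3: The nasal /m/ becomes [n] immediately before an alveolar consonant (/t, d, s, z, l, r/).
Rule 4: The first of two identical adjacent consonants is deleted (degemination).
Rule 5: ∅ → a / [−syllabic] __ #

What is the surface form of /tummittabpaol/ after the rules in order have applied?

Rule 1 (regressive voicing assimilation): /b/ precedes the voiceless obstruent /p/, so it devoices to [p] by assimilation. /tummittabpaol/ → tummittappaol.
Rule 2 (stop-cluster i-epenthesis): /t/ and /t/ form a stop–stop cluster, so [i] is inserted between them. /p/ and /p/ form a stop–stop cluster, so [i] is inserted between them. /tummittappaol/ → tummititapipaol.
Rule 3 (nasal place assimilation): no segment meets the environment; /tummititapipaol/ is unchanged.
Rule 4 (degemination): /mm/ is a geminate; the first /m/ deletes. /tummititapipaol/ → tumititapipaol.
Rule 5 (final a-epenthesis): the form ends in the consonant /l/, so [a] is inserted word-finally. /tumititapipaol/ → tumititapipaola.

tumititapipaola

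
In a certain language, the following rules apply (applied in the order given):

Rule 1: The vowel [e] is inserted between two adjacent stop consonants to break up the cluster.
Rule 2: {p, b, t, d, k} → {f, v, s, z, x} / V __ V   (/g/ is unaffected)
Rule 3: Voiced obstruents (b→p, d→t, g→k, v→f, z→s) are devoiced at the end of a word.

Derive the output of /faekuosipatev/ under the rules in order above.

faexuosifasef

Rule 1 (stop-cluster e-epenthesis): no segment meets the environment; /faekuosipatev/ is unchanged.
Rule 2 (intervocalic spirantization): /k/ is a stop between vowels /e/ and /u/, so it spirantizes to the fricative [x]. /p/ is a stop between vowels /i/ and /a/, so it spirantizes to the fricative [f]. /t/ is a stop between vowels /a/ and /e/, so it spirantizes to the fricative [s]. /faekuosipatev/ → faexuosifasev.
Rule 3 (final devoicing): /v/ is a voiced obstruent in word-final position, so it devoices to [f]. /faexuosifasev/ → faexuosifasef.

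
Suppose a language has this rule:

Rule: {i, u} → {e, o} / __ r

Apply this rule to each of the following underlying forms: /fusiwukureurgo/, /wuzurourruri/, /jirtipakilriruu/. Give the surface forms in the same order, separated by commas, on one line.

fusiwukoreorgo, wuzoroorrori, jertipakilreruu

/fusiwukureurgo/: /u/ is a high vowel immediately before /r/, so it lowers to [o]. /u/ is a high vowel immediately before /r/, so it lowers to [o]. → [fusiwukoreorgo].
/wuzurourruri/: /u/ is a high vowel immediately before /r/, so it lowers to [o]. /u/ is a high vowel immediately before /r/, so it lowers to [o]. /u/ is a high vowel immediately before /r/, so it lowers to [o]. → [wuzoroorrori].
/jirtipakilriruu/: /i/ is a high vowel immediately before /r/, so it lowers to [e]. /i/ is a high vowel immediately before /r/, so it lowers to [e]. → [jertipakilreruu].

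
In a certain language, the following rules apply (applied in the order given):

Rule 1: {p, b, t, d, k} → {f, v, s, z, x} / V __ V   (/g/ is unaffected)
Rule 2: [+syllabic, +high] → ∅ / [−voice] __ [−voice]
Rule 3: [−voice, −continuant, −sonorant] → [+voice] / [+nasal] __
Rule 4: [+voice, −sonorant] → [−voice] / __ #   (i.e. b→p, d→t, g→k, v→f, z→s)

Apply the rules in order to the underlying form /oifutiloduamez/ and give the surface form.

Rule 1 (intervocalic spirantization): /t/ is a stop between vowels /u/ and /i/, so it spirantizes to the fricative [s]. /d/ is a stop between vowels /o/ and /u/, so it spirantizes to the fricative [z]. /oifutiloduamez/ → oifusilozuamez.
Rule 2 (high vowel syncope): /u/ is a high vowel flanked by voiceless consonants /f/ and /s/, so it deletes. /oifusilozuamez/ → oifsilozuamez.
Rule 3 (post-nasal voicing): no segment meets the environment; /oifsilozuamez/ is unchanged.
Rule 4 (final devoicing): /z/ is a voiced obstruent in word-final position, so it devoices to [s]. /oifsilozuamez/ → oifsilozuames.

oifsilozuames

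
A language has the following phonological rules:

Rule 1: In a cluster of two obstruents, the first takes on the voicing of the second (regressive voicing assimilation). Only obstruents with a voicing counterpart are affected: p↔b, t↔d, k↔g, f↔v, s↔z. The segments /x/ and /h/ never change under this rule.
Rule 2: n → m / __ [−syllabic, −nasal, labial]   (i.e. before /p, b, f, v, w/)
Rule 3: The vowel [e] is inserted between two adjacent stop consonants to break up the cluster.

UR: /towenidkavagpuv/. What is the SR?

towenitekavakepuv

Rule 1 (regressive voicing assimilation): /d/ precedes the voiceless obstruent /k/, so it devoices to [t] by assimilation. /g/ precedes the voiceless obstruent /p/, so it devoices to [k] by assimilation. /towenidkavagpuv/ → towenitkavakpuv.
Rule 2 (nasal place assimilation): no segment meets the environment; /towenitkavakpuv/ is unchanged.
Rule 3 (stop-cluster e-epenthesis): /t/ and /k/ form a stop–stop cluster, so [e] is inserted between them. /k/ and /p/ form a stop–stop cluster, so [e] is inserted between them. /towenitkavakpuv/ → towenitekavakepuv.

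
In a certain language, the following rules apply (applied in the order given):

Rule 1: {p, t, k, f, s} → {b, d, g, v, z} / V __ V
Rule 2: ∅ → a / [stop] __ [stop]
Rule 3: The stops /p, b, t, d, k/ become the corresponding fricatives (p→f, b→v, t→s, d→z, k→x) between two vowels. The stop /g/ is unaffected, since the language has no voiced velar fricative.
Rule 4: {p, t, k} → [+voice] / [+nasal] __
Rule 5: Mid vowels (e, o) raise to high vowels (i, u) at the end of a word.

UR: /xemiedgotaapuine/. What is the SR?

xemiezagozaavuini

Rule 1 (intervocalic voicing): /t/ is a voiceless obstruent between vowels /o/ and /a/, so it voices to [d]. /p/ is a voiceless obstruent between vowels /a/ and /u/, so it voices to [b]. /xemiedgotaapuine/ → xemiedgodaabuine.
Rule 2 (stop-cluster a-epenthesis): /d/ and /g/ form a stop–stop cluster, so [a] is inserted between them. /xemiedgodaabuine/ → xemiedagodaabuine.
Rule 3 (intervocalic spirantization): /d/ is a stop between vowels /e/ and /a/, so it spirantizes to the fricative [z]. /d/ is a stop between vowels /o/ and /a/, so it spirantizes to the fricative [z]. /b/ is a stop between vowels /a/ and /u/, so it spirantizes to the fricative [v]. /xemiedagodaabuine/ → xemiezagozaavuine.
Rule 4 (post-nasal voicing): no segment meets the environment; /xemiezagozaavuine/ is unchanged.
Rule 5 (final vowel raising): /e/ is a mid vowel in word-final position, so it raises to [i]. /xemiezagozaavuine/ → xemiezagozaavuini.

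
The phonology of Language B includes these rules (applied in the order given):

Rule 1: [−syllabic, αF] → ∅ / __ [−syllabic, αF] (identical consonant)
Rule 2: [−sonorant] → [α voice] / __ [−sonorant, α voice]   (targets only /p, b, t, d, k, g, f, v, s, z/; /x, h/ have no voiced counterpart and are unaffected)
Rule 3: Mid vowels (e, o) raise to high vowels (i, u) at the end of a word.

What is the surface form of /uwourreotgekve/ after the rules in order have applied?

uwoureodgegvi

Rule 1 (degemination): /rr/ is a geminate; the first /r/ deletes. /uwourreotgekve/ → uwoureotgekve.
Rule 2 (regressive voicing assimilation): /t/ precedes the voiced obstruent /g/, so it voices to [d] by assimilation. /k/ precedes the voiced obstruent /v/, so it voices to [g] by assimilation. /uwoureotgekve/ → uwoureodgegve.
Rule 3 (final vowel raising): /e/ is a mid vowel in word-final position, so it raises to [i]. /uwoureodgegve/ → uwoureodgegvi.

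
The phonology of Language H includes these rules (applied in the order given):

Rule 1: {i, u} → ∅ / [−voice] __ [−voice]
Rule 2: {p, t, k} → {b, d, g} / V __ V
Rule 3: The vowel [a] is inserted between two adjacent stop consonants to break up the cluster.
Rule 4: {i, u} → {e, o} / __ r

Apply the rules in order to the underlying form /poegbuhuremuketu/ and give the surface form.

Rule 1 (high vowel syncope): no segment meets the environment; /poegbuhuremuketu/ is unchanged.
Rule 2 (intervocalic voicing): /k/ is a voiceless stop between vowels /u/ and /e/, so it voices to [g]. /t/ is a voiceless stop between vowels /e/ and /u/, so it voices to [d]. /poegbuhuremuketu/ → poegbuhuremugedu.
Rule 3 (stop-cluster a-epenthesis): /g/ and /b/ form a stop–stop cluster, so [a] is inserted between them. /poegbuhuremugedu/ → poegabuhuremugedu.
Rule 4 (pre-rhotic lowering): /u/ is a high vowel immediately before /r/, so it lowers to [o]. /poegabuhuremugedu/ → poegabuhoremugedu.

poegabuhoremugedu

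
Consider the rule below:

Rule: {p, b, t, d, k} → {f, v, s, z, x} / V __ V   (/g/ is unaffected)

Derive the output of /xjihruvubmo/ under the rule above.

No segment of /xjihruvubmo/ meets the structural description of the rule, so the form surfaces unchanged.

xjihruvubmo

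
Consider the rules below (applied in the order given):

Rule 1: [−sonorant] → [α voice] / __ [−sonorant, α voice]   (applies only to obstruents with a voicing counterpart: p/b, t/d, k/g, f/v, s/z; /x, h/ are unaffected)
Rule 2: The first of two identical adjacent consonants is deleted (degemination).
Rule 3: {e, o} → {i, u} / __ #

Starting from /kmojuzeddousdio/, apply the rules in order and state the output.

Rule 1 (regressive voicing assimilation): /s/ precedes the voiced obstruent /d/, so it voices to [z] by assimilation. /kmojuzeddousdio/ → kmojuzeddouzdio.
Rule 2 (degemination): /dd/ is a geminate; the first /d/ deletes. /kmojuzeddouzdio/ → kmojuzedouzdio.
Rule 3 (final vowel raising): /o/ is a mid vowel in word-final position, so it raises to [u]. /kmojuzedouzdio/ → kmojuzedouzdiu.

kmojuzedouzdiu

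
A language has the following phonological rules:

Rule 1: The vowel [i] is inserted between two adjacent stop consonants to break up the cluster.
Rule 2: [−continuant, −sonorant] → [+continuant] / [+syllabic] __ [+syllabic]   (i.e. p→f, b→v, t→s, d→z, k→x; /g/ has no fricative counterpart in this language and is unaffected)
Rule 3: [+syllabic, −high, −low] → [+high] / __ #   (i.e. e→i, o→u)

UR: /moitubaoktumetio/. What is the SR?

Rule 1 (stop-cluster i-epenthesis): /k/ and /t/ form a stop–stop cluster, so [i] is inserted between them. /moitubaoktumetio/ → moitubaokitumetio.
Rule 2 (intervocalic spirantization): /t/ is a stop between vowels /i/ and /u/, so it spirantizes to the fricative [s]. /b/ is a stop between vowels /u/ and /a/, so it spirantizes to the fricative [v]. /k/ is a stop between vowels /o/ and /i/, so it spirantizes to the fricative [x]. /t/ is a stop between vowels /i/ and /u/, so it spirantizes to the fricative [s]. /t/ is a stop between vowels /e/ and /i/, so it spirantizes to the fricative [s]. /moitubaokitumetio/ → moisuvaoxisumesio.
Rule 3 (final vowel raising): /o/ is a mid vowel in word-final position, so it raises to [u]. /moisuvaoxisumesio/ → moisuvaoxisumesiu.

moisuvaoxisumesiu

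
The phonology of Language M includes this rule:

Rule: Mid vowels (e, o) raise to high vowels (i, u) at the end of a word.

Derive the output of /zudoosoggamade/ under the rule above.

zudoosoggamadi

/e/ is a mid vowel in word-final position, so it raises to [i].
The other instances of /o/ do not occur in the required environment and remain unchanged.
Surface form: [zudoosoggamadi].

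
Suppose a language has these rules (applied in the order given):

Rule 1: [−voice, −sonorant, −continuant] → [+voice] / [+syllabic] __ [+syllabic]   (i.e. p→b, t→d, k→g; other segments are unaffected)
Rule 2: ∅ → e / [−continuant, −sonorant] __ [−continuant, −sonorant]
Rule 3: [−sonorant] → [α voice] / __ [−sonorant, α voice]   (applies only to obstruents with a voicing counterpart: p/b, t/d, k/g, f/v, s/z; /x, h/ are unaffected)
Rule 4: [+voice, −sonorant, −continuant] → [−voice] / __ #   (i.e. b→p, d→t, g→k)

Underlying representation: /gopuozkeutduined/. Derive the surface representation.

Rule 1 (intervocalic voicing): /p/ is a voiceless stop between vowels /o/ and /u/, so it voices to [b]. /gopuozkeutduined/ → gobuozkeutduined.
Rule 2 (stop-cluster e-epenthesis): /t/ and /d/ form a stop–stop cluster, so [e] is inserted between them. /gobuozkeutduined/ → gobuozkeuteduined.
Rule 3 (regressive voicing assimilation): /z/ precedes the voiceless obstruent /k/, so it devoices to [s] by assimilation. /gobuozkeuteduined/ → gobuoskeuteduined.
Rule 4 (final devoicing): /d/ is a voiced stop in word-final position, so it devoices to [t]. /gobuoskeuteduined/ → gobuoskeuteduinet.

gobuoskeuteduinet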